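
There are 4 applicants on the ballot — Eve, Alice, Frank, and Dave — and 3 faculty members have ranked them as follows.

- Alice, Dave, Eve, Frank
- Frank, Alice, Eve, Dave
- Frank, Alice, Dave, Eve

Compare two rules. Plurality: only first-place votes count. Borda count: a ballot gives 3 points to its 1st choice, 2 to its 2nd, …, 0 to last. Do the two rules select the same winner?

No

Plurality first-place counts: Eve 0, Alice 1, Frank 2, Dave 0 → Frank.
Borda totals: Eve 2, Alice 7, Frank 6, Dave 3 → Alice.
The two rules disagree: plurality picks Frank, Borda picks Alice.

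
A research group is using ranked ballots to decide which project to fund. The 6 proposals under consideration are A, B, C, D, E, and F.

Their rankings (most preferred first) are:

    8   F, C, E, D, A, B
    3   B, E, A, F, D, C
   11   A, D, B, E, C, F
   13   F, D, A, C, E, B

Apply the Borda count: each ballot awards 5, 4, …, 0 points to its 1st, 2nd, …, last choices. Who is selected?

D

Borda scores:
  A: 8·1 + 3·3 + 11·5 + 13·3 = 111
  B: 8·0 + 3·5 + 11·3 + 13·0 = 48
  C: 8·4 + 3·0 + 11·1 + 13·2 = 69
  D: 8·2 + 3·1 + 11·4 + 13·4 = 115
  E: 8·3 + 3·4 + 11·2 + 13·1 = 71
  F: 8·5 + 3·2 + 11·0 + 13·5 = 111
D has the highest total.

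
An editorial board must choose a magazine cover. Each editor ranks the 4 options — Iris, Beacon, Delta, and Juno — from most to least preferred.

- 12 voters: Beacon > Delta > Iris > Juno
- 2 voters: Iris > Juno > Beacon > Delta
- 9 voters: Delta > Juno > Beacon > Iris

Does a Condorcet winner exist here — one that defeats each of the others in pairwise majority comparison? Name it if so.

Head-to-head results (23 voters total):
Iris vs Beacon: Beacon wins 21–2.
Iris vs Delta: Delta wins 21–2.
Iris vs Juno: Iris wins 14–9.
Beacon vs Delta: Beacon wins 14–9.
Beacon vs Juno: Beacon wins 12–11.
Delta vs Juno: Delta wins 21–2.
Beacon beats each rival — Iris (21–2), Delta (14–9), Juno (12–11) — so Beacon is the Condorcet winner.

Beacon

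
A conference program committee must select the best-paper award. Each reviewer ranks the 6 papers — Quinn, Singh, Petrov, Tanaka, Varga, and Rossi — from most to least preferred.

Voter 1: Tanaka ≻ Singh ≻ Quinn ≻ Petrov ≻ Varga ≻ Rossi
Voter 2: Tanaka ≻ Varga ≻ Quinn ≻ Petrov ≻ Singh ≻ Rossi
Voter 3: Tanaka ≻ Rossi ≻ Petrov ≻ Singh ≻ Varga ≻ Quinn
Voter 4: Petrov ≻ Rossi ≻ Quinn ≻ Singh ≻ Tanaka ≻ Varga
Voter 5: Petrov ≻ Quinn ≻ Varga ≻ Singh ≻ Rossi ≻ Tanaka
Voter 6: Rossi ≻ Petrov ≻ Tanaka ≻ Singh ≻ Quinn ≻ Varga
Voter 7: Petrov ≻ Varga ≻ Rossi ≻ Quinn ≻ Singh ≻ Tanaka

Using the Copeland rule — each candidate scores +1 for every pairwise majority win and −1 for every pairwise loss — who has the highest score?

Petrov

Pairwise results:
  Quinn vs Singh: Quinn wins 4–3.
  Quinn vs Petrov: Petrov wins 5–2.
  Quinn vs Tanaka: Tanaka wins 4–3.
  Quinn vs Varga: Quinn wins 4–3.
  Quinn vs Rossi: Rossi wins 4–3.
  Singh vs Petrov: Petrov wins 6–1.
  Singh vs Tanaka: Tanaka wins 4–3.
  Singh vs Varga: Singh wins 4–3.
  Singh vs Rossi: Rossi wins 4–3.
  Petrov vs Tanaka: Petrov wins 4–3.
  Petrov vs Varga: Petrov wins 6–1.
  Petrov vs Rossi: Petrov wins 5–2.
  Tanaka vs Varga: Tanaka wins 5–2.
  Tanaka vs Rossi: Rossi wins 4–3.
  Varga vs Rossi: Varga wins 4–3.
Copeland scores (wins − losses):
  Quinn: 2 − 3 = -1
  Singh: 1 − 4 = -3
  Petrov: 5 − 0 = 5
  Tanaka: 3 − 2 = 1
  Varga: 1 − 4 = -3
  Rossi: 3 − 2 = 1
Petrov has the best Copeland score.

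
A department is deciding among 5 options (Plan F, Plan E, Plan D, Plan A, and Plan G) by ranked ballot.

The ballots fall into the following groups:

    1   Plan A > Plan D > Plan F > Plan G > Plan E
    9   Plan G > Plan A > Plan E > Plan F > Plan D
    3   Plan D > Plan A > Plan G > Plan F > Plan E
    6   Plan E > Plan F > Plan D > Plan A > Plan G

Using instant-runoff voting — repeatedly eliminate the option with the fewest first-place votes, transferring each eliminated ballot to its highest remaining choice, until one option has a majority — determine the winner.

Plan G

Round 1: Plan G 9, Plan E 6, Plan D 3, Plan A 1, Plan F 0. Plan F has the fewest and is eliminated.
Round 2: Plan G 9, Plan E 6, Plan D 3, Plan A 1. Plan A has the fewest and is eliminated.
Round 3: Plan G 9, Plan E 6, Plan D 4. Plan D has the fewest and is eliminated.
Round 4: Plan G 13, Plan E 6. Plan G has a majority.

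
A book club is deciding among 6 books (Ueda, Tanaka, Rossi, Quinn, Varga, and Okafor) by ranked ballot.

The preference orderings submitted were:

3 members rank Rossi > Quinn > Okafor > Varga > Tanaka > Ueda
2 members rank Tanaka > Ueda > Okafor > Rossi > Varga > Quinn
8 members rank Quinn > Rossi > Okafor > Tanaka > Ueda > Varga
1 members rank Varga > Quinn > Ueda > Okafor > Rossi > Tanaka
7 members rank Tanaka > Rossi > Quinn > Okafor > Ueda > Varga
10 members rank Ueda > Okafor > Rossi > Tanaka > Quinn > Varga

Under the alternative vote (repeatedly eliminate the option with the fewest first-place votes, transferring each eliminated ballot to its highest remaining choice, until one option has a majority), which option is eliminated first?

Okafor

Round 1: Ueda 10, Tanaka 9, Quinn 8, Rossi 3, Varga 1, Okafor 0. Okafor has the fewest and is eliminated.
Round 2: Ueda 10, Tanaka 9, Quinn 8, Rossi 3, Varga 1. Varga has the fewest and is eliminated.
Round 3: Ueda 10, Tanaka 9, Quinn 9, Rossi 3. Rossi has the fewest and is eliminated.
Round 4: Quinn 12, Ueda 10, Tanaka 9. Tanaka has the fewest and is eliminated.
Round 5: Quinn 19, Ueda 12. Quinn has a majority.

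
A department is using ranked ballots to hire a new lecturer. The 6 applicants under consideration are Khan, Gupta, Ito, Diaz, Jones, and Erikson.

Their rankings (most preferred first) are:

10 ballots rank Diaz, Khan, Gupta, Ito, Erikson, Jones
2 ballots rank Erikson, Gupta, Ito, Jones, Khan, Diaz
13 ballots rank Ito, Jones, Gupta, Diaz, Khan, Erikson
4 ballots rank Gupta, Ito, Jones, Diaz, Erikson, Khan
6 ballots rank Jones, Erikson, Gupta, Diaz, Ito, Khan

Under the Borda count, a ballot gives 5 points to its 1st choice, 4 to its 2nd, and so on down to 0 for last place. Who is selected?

Gupta

Borda scores:
  Khan: 10·4 + 2·1 + 13·1 + 4·0 + 6·0 = 55
  Gupta: 10·3 + 2·4 + 13·3 + 4·5 + 6·3 = 115
  Ito: 10·2 + 2·3 + 13·5 + 4·4 + 6·1 = 113
  Diaz: 10·5 + 2·0 + 13·2 + 4·2 + 6·2 = 96
  Jones: 10·0 + 2·2 + 13·4 + 4·3 + 6·5 = 98
  Erikson: 10·1 + 2·5 + 13·0 + 4·1 + 6·4 = 48
Gupta has the highest total.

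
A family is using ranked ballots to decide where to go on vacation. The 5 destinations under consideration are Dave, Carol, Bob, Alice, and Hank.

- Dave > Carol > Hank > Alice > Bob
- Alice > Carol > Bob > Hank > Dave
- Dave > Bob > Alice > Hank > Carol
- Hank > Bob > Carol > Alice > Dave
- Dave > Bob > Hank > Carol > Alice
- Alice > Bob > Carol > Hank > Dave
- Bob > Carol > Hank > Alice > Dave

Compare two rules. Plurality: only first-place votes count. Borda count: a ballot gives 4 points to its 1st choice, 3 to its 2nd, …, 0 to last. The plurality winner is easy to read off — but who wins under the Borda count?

Plurality first-place counts: Dave 3, Carol 0, Bob 1, Alice 2, Hank 1 → Dave.
Borda totals: Dave 12, Carol 14, Bob 18, Alice 13, Hank 13 → Bob.

Bob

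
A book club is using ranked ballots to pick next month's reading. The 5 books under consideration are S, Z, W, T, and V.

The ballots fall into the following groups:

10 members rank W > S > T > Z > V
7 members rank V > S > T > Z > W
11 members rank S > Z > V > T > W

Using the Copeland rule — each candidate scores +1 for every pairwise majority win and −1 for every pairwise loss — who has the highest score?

S

Pairwise results:
  S vs Z: S wins 28–0.
  S vs W: S wins 18–10.
  S vs T: S wins 28–0.
  S vs V: S wins 21–7.
  Z vs W: Z wins 18–10.
  Z vs T: T wins 17–11.
  Z vs V: Z wins 21–7.
  W vs T: T wins 18–10.
  W vs V: V wins 18–10.
  T vs V: V wins 18–10.
Copeland scores (wins − losses):
  S: 4 − 0 = 4
  Z: 2 − 2 = 0
  W: 0 − 4 = -4
  T: 2 − 2 = 0
  V: 2 − 2 = 0
S has the best Copeland score.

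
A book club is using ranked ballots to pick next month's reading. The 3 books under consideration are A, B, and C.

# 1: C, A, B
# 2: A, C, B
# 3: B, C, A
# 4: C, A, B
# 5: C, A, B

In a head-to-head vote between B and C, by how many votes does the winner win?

3

Ballots ranking B above C: 1.
Ballots ranking C above B: 4.
C wins 4–1, a margin of 3.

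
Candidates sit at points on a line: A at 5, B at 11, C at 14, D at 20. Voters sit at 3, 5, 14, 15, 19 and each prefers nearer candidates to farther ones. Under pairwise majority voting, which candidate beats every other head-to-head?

C

With single-peaked preferences on a line, the Condorcet winner is the candidate closest to the median voter.
The median voter (position 14) is closest to C at 14.
Check: C vs B — voters closer to C: 3 of 5.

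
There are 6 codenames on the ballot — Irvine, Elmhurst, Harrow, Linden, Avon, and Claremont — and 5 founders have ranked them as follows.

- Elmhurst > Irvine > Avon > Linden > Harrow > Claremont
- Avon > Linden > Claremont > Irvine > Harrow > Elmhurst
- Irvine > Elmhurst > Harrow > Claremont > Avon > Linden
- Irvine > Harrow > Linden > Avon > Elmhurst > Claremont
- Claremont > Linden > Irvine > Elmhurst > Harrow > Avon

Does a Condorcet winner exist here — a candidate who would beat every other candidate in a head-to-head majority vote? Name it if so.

Irvine

Head-to-head results (5 voters total):
Irvine vs Elmhurst: Irvine wins 4–1.
Irvine vs Harrow: Irvine wins 5–0.
Irvine vs Linden: Irvine wins 3–2.
Irvine vs Avon: Irvine wins 4–1.
Irvine vs Claremont: Irvine wins 3–2.
Elmhurst vs Harrow: Elmhurst wins 3–2.
Elmhurst vs Linden: Linden wins 3–2.
Elmhurst vs Avon: Elmhurst wins 3–2.
Elmhurst vs Claremont: Elmhurst wins 3–2.
Harrow vs Linden: Linden wins 3–2.
Harrow vs Avon: Harrow wins 3–2.
Harrow vs Claremont: Harrow wins 3–2.
Linden vs Avon: Avon wins 3–2.
Linden vs Claremont: Linden wins 3–2.
Avon vs Claremont: Avon wins 3–2.
Irvine beats each rival — Elmhurst (4–1), Harrow (5–0), Linden (3–2), Avon (4–1), Claremont (3–2) — so Irvine is the Condorcet winner.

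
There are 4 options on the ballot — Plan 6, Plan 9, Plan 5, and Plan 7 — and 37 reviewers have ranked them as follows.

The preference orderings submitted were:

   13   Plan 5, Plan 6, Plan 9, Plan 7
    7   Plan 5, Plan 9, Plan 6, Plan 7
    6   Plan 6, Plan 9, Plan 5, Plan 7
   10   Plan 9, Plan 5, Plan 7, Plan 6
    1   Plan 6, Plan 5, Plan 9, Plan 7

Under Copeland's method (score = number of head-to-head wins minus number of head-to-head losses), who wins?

Plan 5

Pairwise results:
  Plan 6 vs Plan 9: Plan 6 wins 20–17.
  Plan 6 vs Plan 5: Plan 5 wins 30–7.
  Plan 6 vs Plan 7: Plan 6 wins 27–10.
  Plan 9 vs Plan 5: Plan 5 wins 21–16.
  Plan 9 vs Plan 7: Plan 9 wins 37–0.
  Plan 5 vs Plan 7: Plan 5 wins 37–0.
Copeland scores (wins − losses):
  Plan 6: 2 − 1 = 1
  Plan 9: 1 − 2 = -1
  Plan 5: 3 − 0 = 3
  Plan 7: 0 − 3 = -3
Plan 5 has the best Copeland score.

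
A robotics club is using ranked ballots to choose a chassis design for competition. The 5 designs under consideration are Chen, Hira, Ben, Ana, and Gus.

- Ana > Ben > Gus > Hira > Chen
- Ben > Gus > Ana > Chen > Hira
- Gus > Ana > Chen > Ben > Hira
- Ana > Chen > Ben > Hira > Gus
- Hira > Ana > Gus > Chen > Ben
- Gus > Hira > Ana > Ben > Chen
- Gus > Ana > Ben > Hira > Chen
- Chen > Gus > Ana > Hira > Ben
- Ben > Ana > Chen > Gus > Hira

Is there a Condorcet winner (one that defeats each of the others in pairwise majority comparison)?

Head-to-head results (9 voters total):
Chen vs Hira: Chen wins 5–4.
Chen vs Ben: Ben wins 5–4.
Chen vs Ana: Ana wins 8–1.
Chen vs Gus: Gus wins 6–3.
Hira vs Ben: Ben wins 6–3.
Hira vs Ana: Ana wins 7–2.
Hira vs Gus: Gus wins 7–2.
Ben vs Ana: Ana wins 7–2.
Ben vs Gus: Gus wins 5–4.
Ana vs Gus: Gus wins 5–4.
Gus beats each rival — Chen (6–3), Hira (7–2), Ben (5–4), Ana (5–4) — so Gus is the Condorcet winner.

Yes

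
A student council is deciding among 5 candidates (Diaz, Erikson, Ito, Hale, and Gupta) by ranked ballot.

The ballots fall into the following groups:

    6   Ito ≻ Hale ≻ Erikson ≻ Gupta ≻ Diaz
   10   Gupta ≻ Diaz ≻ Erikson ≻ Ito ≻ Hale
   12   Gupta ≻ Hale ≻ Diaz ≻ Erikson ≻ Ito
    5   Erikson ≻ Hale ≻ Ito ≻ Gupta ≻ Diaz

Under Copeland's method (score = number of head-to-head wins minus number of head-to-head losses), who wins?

Gupta

Pairwise results:
  Diaz vs Erikson: Diaz wins 22–11.
  Diaz vs Ito: Diaz wins 22–11.
  Diaz vs Hale: Hale wins 23–10.
  Diaz vs Gupta: Gupta wins 33–0.
  Erikson vs Ito: Erikson wins 27–6.
  Erikson vs Hale: Hale wins 18–15.
  Erikson vs Gupta: Gupta wins 22–11.
  Ito vs Hale: Hale wins 17–16.
  Ito vs Gupta: Gupta wins 22–11.
  Hale vs Gupta: Gupta wins 22–11.
Copeland scores (wins − losses):
  Diaz: 2 − 2 = 0
  Erikson: 1 − 3 = -2
  Ito: 0 − 4 = -4
  Hale: 3 − 1 = 2
  Gupta: 4 − 0 = 4
Gupta has the best Copeland score.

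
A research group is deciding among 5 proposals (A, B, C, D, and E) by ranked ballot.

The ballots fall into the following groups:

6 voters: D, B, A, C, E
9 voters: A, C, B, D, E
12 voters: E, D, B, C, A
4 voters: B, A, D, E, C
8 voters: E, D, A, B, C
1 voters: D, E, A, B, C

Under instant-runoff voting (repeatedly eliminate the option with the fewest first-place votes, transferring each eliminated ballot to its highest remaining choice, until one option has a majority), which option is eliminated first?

Round 1: E 20, A 9, D 7, B 4, C 0. C has the fewest and is eliminated.
Round 2: E 20, A 9, D 7, B 4. B has the fewest and is eliminated.
Round 3: E 20, A 13, D 7. D has the fewest and is eliminated.
Round 4: E 21, A 19. E has a majority.

C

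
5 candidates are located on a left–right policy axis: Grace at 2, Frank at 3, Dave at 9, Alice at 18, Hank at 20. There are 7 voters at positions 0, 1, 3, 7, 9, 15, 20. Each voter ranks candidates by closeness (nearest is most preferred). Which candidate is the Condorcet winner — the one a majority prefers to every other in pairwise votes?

With single-peaked preferences on a line, the Condorcet winner is the candidate closest to the median voter.
The median voter (position 7) is closest to Dave at 9.
Check: Dave vs Hank — voters closer to Dave: 5 of 7.

Dave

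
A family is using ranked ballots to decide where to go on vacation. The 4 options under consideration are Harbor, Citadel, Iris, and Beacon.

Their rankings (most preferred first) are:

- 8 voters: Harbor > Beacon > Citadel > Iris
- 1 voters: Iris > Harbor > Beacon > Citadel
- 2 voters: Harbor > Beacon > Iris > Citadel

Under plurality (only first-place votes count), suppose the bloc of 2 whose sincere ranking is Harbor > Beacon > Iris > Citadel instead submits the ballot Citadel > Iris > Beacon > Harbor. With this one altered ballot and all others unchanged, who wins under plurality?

First-place totals with the altered ballot: Harbor 8, Citadel 2, Iris 1, Beacon 0.
The winner is unchanged: still Harbor.

Harbor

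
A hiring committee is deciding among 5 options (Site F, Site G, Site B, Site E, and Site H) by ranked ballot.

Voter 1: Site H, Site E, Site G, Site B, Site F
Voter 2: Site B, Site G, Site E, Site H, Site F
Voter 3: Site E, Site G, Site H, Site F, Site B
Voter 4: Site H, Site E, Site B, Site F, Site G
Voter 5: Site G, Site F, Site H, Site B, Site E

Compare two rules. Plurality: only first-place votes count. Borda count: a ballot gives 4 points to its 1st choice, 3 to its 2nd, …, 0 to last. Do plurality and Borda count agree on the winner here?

Yes

Plurality first-place counts: Site F 0, Site G 1, Site B 1, Site E 1, Site H 2 → Site H.
Borda totals: Site F 5, Site G 12, Site B 8, Site E 12, Site H 13 → Site H.
The two rules agree on Site H.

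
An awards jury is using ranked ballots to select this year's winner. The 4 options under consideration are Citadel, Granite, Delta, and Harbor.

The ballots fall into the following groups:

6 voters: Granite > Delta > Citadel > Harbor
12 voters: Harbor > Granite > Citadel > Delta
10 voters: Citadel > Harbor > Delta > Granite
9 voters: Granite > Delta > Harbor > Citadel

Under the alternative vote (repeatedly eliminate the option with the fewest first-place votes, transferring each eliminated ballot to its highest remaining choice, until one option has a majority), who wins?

Harbor

Round 1: Granite 15, Harbor 12, Citadel 10, Delta 0. Delta has the fewest and is eliminated.
Round 2: Granite 15, Harbor 12, Citadel 10. Citadel has the fewest and is eliminated.
Round 3: Harbor 22, Granite 15. Harbor has a majority.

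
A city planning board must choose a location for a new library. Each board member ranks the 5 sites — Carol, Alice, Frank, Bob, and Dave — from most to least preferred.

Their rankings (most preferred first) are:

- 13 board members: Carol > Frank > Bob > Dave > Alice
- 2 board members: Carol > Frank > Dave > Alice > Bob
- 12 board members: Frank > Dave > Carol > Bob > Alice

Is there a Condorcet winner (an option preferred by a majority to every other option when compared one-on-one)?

Head-to-head results (27 voters total):
Carol vs Alice: Carol wins 27–0.
Carol vs Frank: Carol wins 15–12.
Carol vs Bob: Carol wins 27–0.
Carol vs Dave: Carol wins 15–12.
Alice vs Frank: Frank wins 27–0.
Alice vs Bob: Bob wins 25–2.
Alice vs Dave: Dave wins 27–0.
Frank vs Bob: Frank wins 27–0.
Frank vs Dave: Frank wins 27–0.
Bob vs Dave: Dave wins 14–13.
Carol beats each rival — Alice (27–0), Frank (15–12), Bob (27–0), Dave (15–12) — so Carol is the Condorcet winner.

Yes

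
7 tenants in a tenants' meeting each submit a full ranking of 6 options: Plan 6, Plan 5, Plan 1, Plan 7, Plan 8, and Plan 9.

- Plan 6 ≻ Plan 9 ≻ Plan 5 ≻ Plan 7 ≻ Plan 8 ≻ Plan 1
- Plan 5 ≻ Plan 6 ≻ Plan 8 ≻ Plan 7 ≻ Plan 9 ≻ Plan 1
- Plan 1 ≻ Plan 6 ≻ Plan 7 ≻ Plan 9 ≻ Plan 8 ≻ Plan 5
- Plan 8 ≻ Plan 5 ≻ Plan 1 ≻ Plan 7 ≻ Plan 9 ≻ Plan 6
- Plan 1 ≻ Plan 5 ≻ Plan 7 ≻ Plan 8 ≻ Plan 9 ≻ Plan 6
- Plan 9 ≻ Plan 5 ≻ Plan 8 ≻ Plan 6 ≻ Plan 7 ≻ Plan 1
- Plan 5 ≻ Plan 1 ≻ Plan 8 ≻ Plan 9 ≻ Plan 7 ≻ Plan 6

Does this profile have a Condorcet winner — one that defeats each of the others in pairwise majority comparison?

Head-to-head results (7 voters total):
Plan 6 vs Plan 5: Plan 5 wins 5–2.
Plan 6 vs Plan 1: Plan 1 wins 4–3.
Plan 6 vs Plan 7: Plan 6 wins 4–3.
Plan 6 vs Plan 8: Plan 8 wins 4–3.
Plan 6 vs Plan 9: Plan 9 wins 4–3.
Plan 5 vs Plan 1: Plan 5 wins 5–2.
Plan 5 vs Plan 7: Plan 5 wins 6–1.
Plan 5 vs Plan 8: Plan 5 wins 5–2.
Plan 5 vs Plan 9: Plan 5 wins 4–3.
Plan 1 vs Plan 7: Plan 1 wins 4–3.
Plan 1 vs Plan 8: Plan 8 wins 4–3.
Plan 1 vs Plan 9: Plan 1 wins 4–3.
Plan 7 vs Plan 8: Plan 8 wins 4–3.
Plan 7 vs Plan 9: Plan 7 wins 4–3.
Plan 8 vs Plan 9: Plan 8 wins 4–3.
Plan 5 beats each rival — Plan 6 (5–2), Plan 1 (5–2), Plan 7 (6–1), Plan 8 (5–2), Plan 9 (4–3) — so Plan 5 is the Condorcet winner.

Yes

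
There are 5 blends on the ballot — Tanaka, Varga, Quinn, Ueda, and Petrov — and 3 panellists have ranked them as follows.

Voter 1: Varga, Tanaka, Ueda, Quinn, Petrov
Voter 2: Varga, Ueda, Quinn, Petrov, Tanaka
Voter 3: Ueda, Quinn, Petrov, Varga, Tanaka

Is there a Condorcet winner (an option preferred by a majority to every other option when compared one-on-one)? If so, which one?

Varga

Head-to-head results (3 voters total):
Tanaka vs Varga: Varga wins 3–0.
Tanaka vs Quinn: Quinn wins 2–1.
Tanaka vs Ueda: Ueda wins 2–1.
Tanaka vs Petrov: Petrov wins 2–1.
Varga vs Quinn: Varga wins 2–1.
Varga vs Ueda: Varga wins 2–1.
Varga vs Petrov: Varga wins 2–1.
Quinn vs Ueda: Ueda wins 3–0.
Quinn vs Petrov: Quinn wins 3–0.
Ueda vs Petrov: Ueda wins 3–0.
Varga beats each rival — Tanaka (3–0), Quinn (2–1), Ueda (2–1), Petrov (2–1) — so Varga is the Condorcet winner.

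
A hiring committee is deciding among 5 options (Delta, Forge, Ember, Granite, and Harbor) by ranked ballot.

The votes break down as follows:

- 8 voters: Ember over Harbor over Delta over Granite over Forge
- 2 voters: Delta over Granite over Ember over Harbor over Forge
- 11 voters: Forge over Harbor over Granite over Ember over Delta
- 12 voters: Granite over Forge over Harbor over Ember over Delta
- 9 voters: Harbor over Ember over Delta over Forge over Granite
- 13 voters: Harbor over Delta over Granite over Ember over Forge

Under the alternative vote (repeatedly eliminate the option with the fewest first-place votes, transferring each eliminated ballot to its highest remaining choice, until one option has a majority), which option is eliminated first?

Delta

Round 1: Harbor 22, Granite 12, Forge 11, Ember 8, Delta 2. Delta has the fewest and is eliminated.
Round 2: Harbor 22, Granite 14, Forge 11, Ember 8. Ember has the fewest and is eliminated.
Round 3: Harbor 30, Granite 14, Forge 11. Harbor has a majority.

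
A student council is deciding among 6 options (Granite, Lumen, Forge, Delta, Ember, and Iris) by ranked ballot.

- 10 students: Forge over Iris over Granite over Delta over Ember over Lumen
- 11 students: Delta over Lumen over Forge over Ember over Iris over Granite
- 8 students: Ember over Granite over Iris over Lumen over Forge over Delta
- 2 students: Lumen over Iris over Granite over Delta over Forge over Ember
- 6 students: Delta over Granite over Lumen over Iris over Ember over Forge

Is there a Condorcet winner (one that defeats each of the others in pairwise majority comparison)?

No

Head-to-head results (37 voters total):
Granite vs Lumen: Granite wins 24–13.
Granite vs Forge: Forge wins 21–16.
Granite vs Delta: Granite wins 20–17.
Granite vs Ember: Ember wins 19–18.
Granite vs Iris: Iris wins 23–14.
Lumen vs Forge: Lumen wins 27–10.
Lumen vs Delta: Delta wins 27–10.
Lumen vs Ember: Lumen wins 19–18.
Lumen vs Iris: Lumen wins 19–18.
Forge vs Delta: Delta wins 19–18.
Forge vs Ember: Forge wins 23–14.
Forge vs Iris: Forge wins 21–16.
Delta vs Ember: Delta wins 29–8.
Delta vs Iris: Iris wins 20–17.
Ember vs Iris: Ember wins 19–18.
No candidate beats all others: Granite beats Lumen beats Forge beats Granite, a majority cycle.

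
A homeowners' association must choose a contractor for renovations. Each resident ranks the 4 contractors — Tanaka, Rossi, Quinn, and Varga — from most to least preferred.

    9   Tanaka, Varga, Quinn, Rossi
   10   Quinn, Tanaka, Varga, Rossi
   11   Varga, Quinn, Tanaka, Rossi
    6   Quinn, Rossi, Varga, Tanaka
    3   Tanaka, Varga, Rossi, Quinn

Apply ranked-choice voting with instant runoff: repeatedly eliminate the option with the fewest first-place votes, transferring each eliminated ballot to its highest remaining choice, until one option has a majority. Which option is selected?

Quinn

Round 1: Quinn 16, Tanaka 12, Varga 11, Rossi 0. Rossi has the fewest and is eliminated.
Round 2: Quinn 16, Tanaka 12, Varga 11. Varga has the fewest and is eliminated.
Round 3: Quinn 27, Tanaka 12. Quinn has a majority.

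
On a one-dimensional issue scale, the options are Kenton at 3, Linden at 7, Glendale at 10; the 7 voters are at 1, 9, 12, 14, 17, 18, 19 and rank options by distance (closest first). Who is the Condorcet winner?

Glendale

With single-peaked preferences on a line, the Condorcet winner is the candidate closest to the median voter.
The median voter (position 14) is closest to Glendale at 10.
Check: Glendale vs Kenton — voters closer to Glendale: 6 of 7.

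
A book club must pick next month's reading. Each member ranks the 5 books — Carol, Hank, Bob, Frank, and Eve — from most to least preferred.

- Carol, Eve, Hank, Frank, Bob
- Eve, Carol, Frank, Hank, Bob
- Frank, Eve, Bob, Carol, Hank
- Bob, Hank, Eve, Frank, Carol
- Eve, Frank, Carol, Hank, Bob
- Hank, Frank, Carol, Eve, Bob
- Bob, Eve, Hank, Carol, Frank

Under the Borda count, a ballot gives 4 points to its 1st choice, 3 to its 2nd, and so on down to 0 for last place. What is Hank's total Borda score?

13

Borda scores:
  Carol: 4 + 3 + 1 + 0 + 2 + 2 + 1 = 13
  Hank: 2 + 1 + 0 + 3 + 1 + 4 + 2 = 13
  Bob: 0 + 0 + 2 + 4 + 0 + 0 + 4 = 10
  Frank: 1 + 2 + 4 + 1 + 3 + 3 + 0 = 14
  Eve: 3 + 4 + 3 + 2 + 4 + 1 + 3 = 20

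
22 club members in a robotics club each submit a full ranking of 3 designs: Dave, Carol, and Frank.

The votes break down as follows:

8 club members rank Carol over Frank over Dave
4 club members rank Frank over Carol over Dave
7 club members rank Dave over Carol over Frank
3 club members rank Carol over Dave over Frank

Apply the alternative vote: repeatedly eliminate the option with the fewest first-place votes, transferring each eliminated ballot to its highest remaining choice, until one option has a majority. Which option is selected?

Round 1: Carol 11, Dave 7, Frank 4. Frank has the fewest and is eliminated.
Round 2: Carol 15, Dave 7. Carol has a majority.

Carol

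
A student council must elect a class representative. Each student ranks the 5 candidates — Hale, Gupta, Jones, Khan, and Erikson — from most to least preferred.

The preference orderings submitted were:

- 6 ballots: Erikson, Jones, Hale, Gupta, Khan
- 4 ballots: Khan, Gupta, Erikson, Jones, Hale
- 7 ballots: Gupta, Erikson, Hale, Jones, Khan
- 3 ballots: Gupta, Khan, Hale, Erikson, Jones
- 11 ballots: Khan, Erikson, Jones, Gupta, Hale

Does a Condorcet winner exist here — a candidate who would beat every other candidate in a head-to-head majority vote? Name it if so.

Head-to-head results (31 voters total):
Hale vs Gupta: Gupta wins 25–6.
Hale vs Jones: Jones wins 21–10.
Hale vs Khan: Khan wins 18–13.
Hale vs Erikson: Erikson wins 28–3.
Gupta vs Jones: Jones wins 17–14.
Gupta vs Khan: Gupta wins 16–15.
Gupta vs Erikson: Erikson wins 17–14.
Jones vs Khan: Khan wins 18–13.
Jones vs Erikson: Erikson wins 31–0.
Khan vs Erikson: Khan wins 18–13.
No candidate beats all others: Gupta beats Khan beats Jones beats Gupta, a majority cycle.

There is no Condorcet winner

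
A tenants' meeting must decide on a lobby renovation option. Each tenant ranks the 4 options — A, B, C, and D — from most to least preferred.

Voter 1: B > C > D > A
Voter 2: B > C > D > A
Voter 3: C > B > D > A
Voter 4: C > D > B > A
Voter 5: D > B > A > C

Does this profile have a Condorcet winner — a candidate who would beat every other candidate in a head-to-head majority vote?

Head-to-head results (5 voters total):
A vs B: B wins 5–0.
A vs C: C wins 4–1.
A vs D: D wins 5–0.
B vs C: B wins 3–2.
B vs D: B wins 3–2.
C vs D: C wins 4–1.
B beats each rival — A (5–0), C (3–2), D (3–2) — so B is the Condorcet winner.

Yes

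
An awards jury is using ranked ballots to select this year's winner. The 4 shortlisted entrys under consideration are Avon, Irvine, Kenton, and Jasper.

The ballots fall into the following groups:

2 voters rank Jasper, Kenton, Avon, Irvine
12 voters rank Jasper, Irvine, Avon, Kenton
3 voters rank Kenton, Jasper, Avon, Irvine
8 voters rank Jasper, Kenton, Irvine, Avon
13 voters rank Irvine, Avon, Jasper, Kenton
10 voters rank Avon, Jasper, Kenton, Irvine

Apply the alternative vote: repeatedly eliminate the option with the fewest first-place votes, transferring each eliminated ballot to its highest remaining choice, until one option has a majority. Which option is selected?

Jasper

Round 1: Jasper 22, Irvine 13, Avon 10, Kenton 3. Kenton has the fewest and is eliminated.
Round 2: Jasper 25, Irvine 13, Avon 10. Jasper has a majority.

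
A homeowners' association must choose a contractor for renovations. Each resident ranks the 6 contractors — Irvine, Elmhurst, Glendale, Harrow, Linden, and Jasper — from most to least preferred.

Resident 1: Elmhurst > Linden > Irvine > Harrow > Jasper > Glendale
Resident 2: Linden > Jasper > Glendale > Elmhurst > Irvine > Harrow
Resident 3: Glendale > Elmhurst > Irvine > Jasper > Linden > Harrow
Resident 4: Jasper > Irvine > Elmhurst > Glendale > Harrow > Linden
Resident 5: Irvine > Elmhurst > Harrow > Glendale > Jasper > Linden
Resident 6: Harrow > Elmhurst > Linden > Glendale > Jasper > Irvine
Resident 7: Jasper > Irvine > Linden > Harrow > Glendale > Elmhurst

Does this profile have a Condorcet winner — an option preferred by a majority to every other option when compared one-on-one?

Yes

Head-to-head results (7 voters total):
Irvine vs Elmhurst: Elmhurst wins 4–3.
Irvine vs Glendale: Irvine wins 4–3.
Irvine vs Harrow: Irvine wins 6–1.
Irvine vs Linden: Irvine wins 4–3.
Irvine vs Jasper: Jasper wins 4–3.
Elmhurst vs Glendale: Elmhurst wins 4–3.
Elmhurst vs Harrow: Elmhurst wins 5–2.
Elmhurst vs Linden: Elmhurst wins 5–2.
Elmhurst vs Jasper: Elmhurst wins 4–3.
Glendale vs Harrow: Harrow wins 4–3.
Glendale vs Linden: Linden wins 4–3.
Glendale vs Jasper: Jasper wins 4–3.
Harrow vs Linden: Linden wins 4–3.
Harrow vs Jasper: Jasper wins 4–3.
Linden vs Jasper: Jasper wins 4–3.
Elmhurst beats each rival — Irvine (4–3), Glendale (4–3), Harrow (5–2), Linden (5–2), Jasper (4–3) — so Elmhurst is the Condorcet winner.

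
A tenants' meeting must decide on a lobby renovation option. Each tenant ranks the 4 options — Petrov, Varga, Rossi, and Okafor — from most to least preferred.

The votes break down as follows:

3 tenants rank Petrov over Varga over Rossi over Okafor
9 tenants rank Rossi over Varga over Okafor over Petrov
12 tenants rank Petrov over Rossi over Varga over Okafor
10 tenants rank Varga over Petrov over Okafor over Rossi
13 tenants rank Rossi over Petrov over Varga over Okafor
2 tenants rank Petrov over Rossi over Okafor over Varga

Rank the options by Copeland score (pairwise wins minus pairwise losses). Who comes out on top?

Petrov

Pairwise results:
  Petrov vs Varga: Petrov wins 30–19.
  Petrov vs Rossi: Petrov wins 27–22.
  Petrov vs Okafor: Petrov wins 40–9.
  Varga vs Rossi: Rossi wins 36–13.
  Varga vs Okafor: Varga wins 47–2.
  Rossi vs Okafor: Rossi wins 39–10.
Copeland scores (wins − losses):
  Petrov: 3 − 0 = 3
  Varga: 1 − 2 = -1
  Rossi: 2 − 1 = 1
  Okafor: 0 − 3 = -3
Petrov has the best Copeland score.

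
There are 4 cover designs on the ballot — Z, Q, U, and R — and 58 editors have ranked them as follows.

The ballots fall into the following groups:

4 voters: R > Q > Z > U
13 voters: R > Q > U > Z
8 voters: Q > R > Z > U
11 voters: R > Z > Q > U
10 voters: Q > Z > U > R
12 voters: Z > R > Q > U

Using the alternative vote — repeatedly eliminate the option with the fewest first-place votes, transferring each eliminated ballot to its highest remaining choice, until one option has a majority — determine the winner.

R

Round 1: R 28, Q 18, Z 12, U 0. U has the fewest and is eliminated.
Round 2: R 28, Q 18, Z 12. Z has the fewest and is eliminated.
Round 3: R 40, Q 18. R has a majority.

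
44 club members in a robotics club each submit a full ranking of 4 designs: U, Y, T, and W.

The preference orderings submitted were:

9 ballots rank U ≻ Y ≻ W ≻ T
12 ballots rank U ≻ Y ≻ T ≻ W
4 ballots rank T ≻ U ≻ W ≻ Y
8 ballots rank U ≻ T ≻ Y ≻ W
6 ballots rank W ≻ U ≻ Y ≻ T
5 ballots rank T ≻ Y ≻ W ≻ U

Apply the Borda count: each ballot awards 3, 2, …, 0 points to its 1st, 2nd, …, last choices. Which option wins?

U

Borda scores:
  U: 9·3 + 12·3 + 4·2 + 8·3 + 6·2 + 5·0 = 107
  Y: 9·2 + 12·2 + 4·0 + 8·1 + 6·1 + 5·2 = 66
  T: 9·0 + 12·1 + 4·3 + 8·2 + 6·0 + 5·3 = 55
  W: 9·1 + 12·0 + 4·1 + 8·0 + 6·3 + 5·1 = 36
U has the highest total.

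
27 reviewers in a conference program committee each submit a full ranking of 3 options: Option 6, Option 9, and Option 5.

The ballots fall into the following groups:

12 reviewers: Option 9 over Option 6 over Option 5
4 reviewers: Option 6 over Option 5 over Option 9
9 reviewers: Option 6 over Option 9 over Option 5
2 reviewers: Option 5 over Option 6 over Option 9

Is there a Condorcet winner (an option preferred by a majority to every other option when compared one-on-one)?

Yes

Head-to-head results (27 voters total):
Option 6 vs Option 9: Option 6 wins 15–12.
Option 6 vs Option 5: Option 6 wins 25–2.
Option 9 vs Option 5: Option 9 wins 21–6.
Option 6 beats each rival — Option 9 (15–12), Option 5 (25–2) — so Option 6 is the Condorcet winner.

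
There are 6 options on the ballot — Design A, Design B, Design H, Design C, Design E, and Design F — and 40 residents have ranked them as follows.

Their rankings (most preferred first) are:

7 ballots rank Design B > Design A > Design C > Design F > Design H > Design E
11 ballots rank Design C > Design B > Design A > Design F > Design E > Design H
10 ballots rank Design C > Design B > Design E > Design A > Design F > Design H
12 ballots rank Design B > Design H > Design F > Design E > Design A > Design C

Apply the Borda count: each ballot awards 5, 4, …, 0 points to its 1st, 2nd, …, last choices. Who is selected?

Borda scores:
  Design A: 7·4 + 11·3 + 10·2 + 12·1 = 93
  Design B: 7·5 + 11·4 + 10·4 + 12·5 = 179
  Design H: 7·1 + 11·0 + 10·0 + 12·4 = 55
  Design C: 7·3 + 11·5 + 10·5 + 12·0 = 126
  Design E: 7·0 + 11·1 + 10·3 + 12·2 = 65
  Design F: 7·2 + 11·2 + 10·1 + 12·3 = 82
Design B has the highest total.

Design B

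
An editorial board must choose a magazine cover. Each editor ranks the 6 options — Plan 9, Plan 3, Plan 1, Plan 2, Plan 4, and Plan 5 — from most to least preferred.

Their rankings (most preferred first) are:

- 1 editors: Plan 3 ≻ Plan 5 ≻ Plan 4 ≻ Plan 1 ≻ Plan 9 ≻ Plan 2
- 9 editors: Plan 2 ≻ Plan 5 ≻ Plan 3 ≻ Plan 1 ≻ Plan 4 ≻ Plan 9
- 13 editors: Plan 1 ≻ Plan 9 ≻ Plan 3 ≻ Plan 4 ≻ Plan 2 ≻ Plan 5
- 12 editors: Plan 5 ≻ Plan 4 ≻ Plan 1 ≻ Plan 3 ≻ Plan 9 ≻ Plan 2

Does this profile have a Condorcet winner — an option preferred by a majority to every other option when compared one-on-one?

No

Head-to-head results (35 voters total):
Plan 9 vs Plan 3: Plan 3 wins 22–13.
Plan 9 vs Plan 1: Plan 1 wins 35–0.
Plan 9 vs Plan 2: Plan 9 wins 26–9.
Plan 9 vs Plan 4: Plan 4 wins 22–13.
Plan 9 vs Plan 5: Plan 5 wins 22–13.
Plan 3 vs Plan 1: Plan 1 wins 25–10.
Plan 3 vs Plan 2: Plan 3 wins 26–9.
Plan 3 vs Plan 4: Plan 3 wins 23–12.
Plan 3 vs Plan 5: Plan 5 wins 21–14.
Plan 1 vs Plan 2: Plan 1 wins 26–9.
Plan 1 vs Plan 4: Plan 1 wins 22–13.
Plan 1 vs Plan 5: Plan 5 wins 22–13.
Plan 2 vs Plan 4: Plan 4 wins 26–9.
Plan 2 vs Plan 5: Plan 2 wins 22–13.
Plan 4 vs Plan 5: Plan 5 wins 22–13.
No candidate beats all others: Plan 9 beats Plan 2 beats Plan 5 beats Plan 9, a majority cycle.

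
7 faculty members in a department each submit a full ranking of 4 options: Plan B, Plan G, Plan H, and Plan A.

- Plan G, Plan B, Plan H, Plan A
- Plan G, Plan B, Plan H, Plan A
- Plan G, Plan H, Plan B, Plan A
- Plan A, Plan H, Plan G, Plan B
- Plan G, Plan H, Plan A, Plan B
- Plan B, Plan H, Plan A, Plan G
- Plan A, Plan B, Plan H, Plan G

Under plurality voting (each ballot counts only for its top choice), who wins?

First-place vote totals:
  Plan B: 1
  Plan G: 4
  Plan H: 0
  Plan A: 2
Plan G has the most first-place votes.

Plan G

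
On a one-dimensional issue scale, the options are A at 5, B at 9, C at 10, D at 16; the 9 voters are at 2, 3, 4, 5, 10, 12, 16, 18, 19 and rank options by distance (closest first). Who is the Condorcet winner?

C

With single-peaked preferences on a line, the Condorcet winner is the candidate closest to the median voter.
The median voter (position 10) is closest to C at 10.
Check: C vs A — voters closer to C: 5 of 9.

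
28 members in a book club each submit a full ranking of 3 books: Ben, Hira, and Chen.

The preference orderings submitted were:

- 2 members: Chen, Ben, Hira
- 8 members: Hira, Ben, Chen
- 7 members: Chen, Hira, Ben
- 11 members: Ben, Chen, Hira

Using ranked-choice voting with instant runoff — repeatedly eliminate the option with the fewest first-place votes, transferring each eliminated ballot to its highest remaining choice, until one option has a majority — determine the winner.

Round 1: Ben 11, Chen 9, Hira 8. Hira has the fewest and is eliminated.
Round 2: Ben 19, Chen 9. Ben has a majority.

Ben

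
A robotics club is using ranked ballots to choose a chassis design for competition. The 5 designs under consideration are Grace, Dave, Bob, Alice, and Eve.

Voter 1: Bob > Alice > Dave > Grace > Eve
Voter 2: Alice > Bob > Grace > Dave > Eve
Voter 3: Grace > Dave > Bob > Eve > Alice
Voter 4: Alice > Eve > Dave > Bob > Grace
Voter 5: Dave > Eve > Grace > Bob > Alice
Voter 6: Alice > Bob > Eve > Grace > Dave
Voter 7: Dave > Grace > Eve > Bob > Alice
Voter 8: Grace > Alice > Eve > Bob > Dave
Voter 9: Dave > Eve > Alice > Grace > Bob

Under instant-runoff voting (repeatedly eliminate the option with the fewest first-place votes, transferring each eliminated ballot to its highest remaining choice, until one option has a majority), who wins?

Round 1: Dave 3, Alice 3, Grace 2, Bob 1, Eve 0. Eve has the fewest and is eliminated.
Round 2: Dave 3, Alice 3, Grace 2, Bob 1. Bob has the fewest and is eliminated.
Round 3: Alice 4, Dave 3, Grace 2. Grace has the fewest and is eliminated.
Round 4: Alice 5, Dave 4. Alice has a majority.

Alice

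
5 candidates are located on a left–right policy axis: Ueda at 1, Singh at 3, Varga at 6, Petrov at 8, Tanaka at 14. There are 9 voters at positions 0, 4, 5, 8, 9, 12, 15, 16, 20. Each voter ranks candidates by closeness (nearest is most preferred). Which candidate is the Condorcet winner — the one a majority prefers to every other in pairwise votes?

Petrov

With single-peaked preferences on a line, the Condorcet winner is the candidate closest to the median voter.
The median voter (position 9) is closest to Petrov at 8.
Check: Petrov vs Singh — voters closer to Petrov: 6 of 9.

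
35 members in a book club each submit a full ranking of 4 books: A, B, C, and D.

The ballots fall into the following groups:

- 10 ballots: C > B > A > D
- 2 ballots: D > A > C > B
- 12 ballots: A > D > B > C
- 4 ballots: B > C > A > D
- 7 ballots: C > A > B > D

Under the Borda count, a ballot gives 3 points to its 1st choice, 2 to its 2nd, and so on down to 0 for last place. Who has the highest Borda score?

A

Borda scores:
  A: 10·1 + 2·2 + 12·3 + 4·1 + 7·2 = 68
  B: 10·2 + 2·0 + 12·1 + 4·3 + 7·1 = 51
  C: 10·3 + 2·1 + 12·0 + 4·2 + 7·3 = 61
  D: 10·0 + 2·3 + 12·2 + 4·0 + 7·0 = 30
A has the highest total.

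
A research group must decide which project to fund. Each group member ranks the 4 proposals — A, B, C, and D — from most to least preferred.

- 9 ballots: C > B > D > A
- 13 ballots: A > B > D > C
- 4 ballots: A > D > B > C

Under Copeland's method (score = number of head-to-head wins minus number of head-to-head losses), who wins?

Pairwise results:
  A vs B: A wins 17–9.
  A vs C: A wins 17–9.
  A vs D: A wins 17–9.
  B vs C: B wins 17–9.
  B vs D: B wins 22–4.
  C vs D: D wins 17–9.
Copeland scores (wins − losses):
  A: 3 − 0 = 3
  B: 2 − 1 = 1
  C: 0 − 3 = -3
  D: 1 − 2 = -1
A has the best Copeland score.

A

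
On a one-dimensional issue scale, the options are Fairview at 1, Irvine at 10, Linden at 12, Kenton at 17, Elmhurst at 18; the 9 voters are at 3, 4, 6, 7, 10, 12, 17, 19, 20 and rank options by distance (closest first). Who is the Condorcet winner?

With single-peaked preferences on a line, the Condorcet winner is the candidate closest to the median voter.
The median voter (position 10) is closest to Irvine at 10.
Check: Irvine vs Linden — voters closer to Irvine: 5 of 9.

Irvine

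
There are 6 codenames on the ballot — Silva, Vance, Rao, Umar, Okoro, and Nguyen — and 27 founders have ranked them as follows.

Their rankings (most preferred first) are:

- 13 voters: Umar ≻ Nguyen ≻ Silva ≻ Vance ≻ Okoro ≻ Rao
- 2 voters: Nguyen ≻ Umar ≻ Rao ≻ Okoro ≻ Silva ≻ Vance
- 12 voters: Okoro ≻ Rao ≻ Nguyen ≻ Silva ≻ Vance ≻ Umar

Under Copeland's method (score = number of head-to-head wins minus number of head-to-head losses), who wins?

Pairwise results:
  Silva vs Vance: Silva wins 27–0.
  Silva vs Rao: Rao wins 14–13.
  Silva vs Umar: Umar wins 15–12.
  Silva vs Okoro: Okoro wins 14–13.
  Silva vs Nguyen: Nguyen wins 27–0.
  Vance vs Rao: Rao wins 14–13.
  Vance vs Umar: Umar wins 15–12.
  Vance vs Okoro: Okoro wins 14–13.
  Vance vs Nguyen: Nguyen wins 27–0.
  Rao vs Umar: Umar wins 15–12.
  Rao vs Okoro: Okoro wins 25–2.
  Rao vs Nguyen: Nguyen wins 15–12.
  Umar vs Okoro: Umar wins 15–12.
  Umar vs Nguyen: Nguyen wins 14–13.
  Okoro vs Nguyen: Nguyen wins 15–12.
Copeland scores (wins − losses):
  Silva: 1 − 4 = -3
  Vance: 0 − 5 = -5
  Rao: 2 − 3 = -1
  Umar: 4 − 1 = 3
  Okoro: 3 − 2 = 1
  Nguyen: 5 − 0 = 5
Nguyen has the best Copeland score.

Nguyen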